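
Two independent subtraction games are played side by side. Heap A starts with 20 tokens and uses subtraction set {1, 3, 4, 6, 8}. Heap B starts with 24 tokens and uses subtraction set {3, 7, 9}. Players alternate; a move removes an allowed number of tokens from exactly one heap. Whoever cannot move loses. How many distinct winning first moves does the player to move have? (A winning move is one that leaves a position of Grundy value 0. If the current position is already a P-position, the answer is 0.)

2

Heap A, S = {1, 3, 4, 6, 8}:
n :  0  1  2  3  4  5  6  7  8  9 10 11 12 13 14 15 16 17 18 19 20
G :  0  1  0  1  2  3  2  0  1  0  1  2  3  2  0  1  0  1  2  3  2
G_A(20) = 2.
Heap B, S = {3, 7, 9}:
n :  0  1  2  3  4  5  6  7  8  9 10 11 12 13 14 15 16 17 18 19 20 21 22 23 24
G :  0  0  0  1  1  1  0  2  2  1  3  3  0  2  0  1  0  1  0  1  0  1  0  1  0
G_B(24) = 0.
Combined Grundy value = 2 ⊕ 0 = 2.
A winning move leaves total XOR = 0, i.e. changes one component's Grundy value g to g ⊕ X where X is the current total.
Heap A: need g' = 2⊕2 = 0. Options: 20−1→G=3, 20−3→G=1, 20−4→G=0, 20−6→G=0, 20−8→G=3. Hits: 2.
Heap B: need g' = 0⊕2 = 2. Options: 24−3→G=1, 24−7→G=1, 24−9→G=1. Hits: 0.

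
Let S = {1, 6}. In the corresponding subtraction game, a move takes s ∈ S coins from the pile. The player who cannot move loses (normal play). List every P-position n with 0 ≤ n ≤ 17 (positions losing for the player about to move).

n :  0  1  2  3  4  5  6  7  8  9 10 11 12 13 14 15 16 17
G :  0  1  0  1  0  1  2  0  1  0  1  0  1  2  0  1  0  1
P-positions are exactly the n with G(n) = 0.

0, 2, 4, 7, 9, 11, 14, 16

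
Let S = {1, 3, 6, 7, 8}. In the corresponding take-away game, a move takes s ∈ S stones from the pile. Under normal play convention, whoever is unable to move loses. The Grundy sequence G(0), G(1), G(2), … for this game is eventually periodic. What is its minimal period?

G(0) = 0
G(1) = mex{0} = 1
G(2) = mex{1} = 0
G(3) = mex{0,0} = 1
G(4) = mex{1,1} = 0
G(5) = mex{0,0} = 1
G(6) = mex{1,1,0} = 2
G(7) = mex{2,0,1,0} = 3
G(8) = mex{3,1,0,1,0} = 2
G(9) = mex{2,2,1,0,1} = 3
G(10) = mex{3,3,0,1,0} = 2
G(11) = mex{2,2,1,0,1} = 3
G(12) = mex{3,3,2,1,0} = 4
G(13) = mex{4,2,3,2,1} = 0
G(14) = mex{0,3,2,3,2} = 1
G(15) = mex{1,4,3,2,3} = 0
G(16) = mex{0,0,2,3,2} = 1
G(17) = mex{1,1,3,2,3} = 0
G(18) = mex{0,0,4,3,2} = 1
G(19) = mex{1,1,0,4,3} = 2
G(20) = mex{2,0,1,0,4} = 3
G(21) = mex{3,1,0,1,0} = 2
G(22) = mex{2,2,1,0,1} = 3
G(23) = mex{3,3,0,1,0} = 2
G(24) = mex{2,2,1,0,1} = 3
G(25) = mex{3,3,2,1,0} = 4
G(26) = mex{4,2,3,2,1} = 0
G(27) = mex{0,3,2,3,2} = 1
G(n+13) = G(n) holds for n = 0,…,7 (a full window of length max(S) = 8), so the sequence is purely periodic with period 13.

13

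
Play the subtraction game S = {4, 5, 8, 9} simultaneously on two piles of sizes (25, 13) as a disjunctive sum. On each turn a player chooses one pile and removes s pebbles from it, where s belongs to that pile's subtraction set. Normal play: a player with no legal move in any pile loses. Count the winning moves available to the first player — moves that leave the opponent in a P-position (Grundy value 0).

All piles use S = {4, 5, 8, 9}:
G(0) = 0
G(1) = mex{} = 0
G(2) = mex{} = 0
G(3) = mex{} = 0
G(4) = mex{0} = 1
G(5) = mex{0,0} = 1
G(6) = mex{0,0} = 1
G(7) = mex{0,0} = 1
G(8) = mex{1,0,0} = 2
G(9) = mex{1,1,0,0} = 2
G(10) = mex{1,1,0,0} = 2
G(11) = mex{1,1,0,0} = 2
G(12) = mex{2,1,1,0} = 3
G(13) = mex{2,2,1,1} = 0
G(14) = mex{2,2,1,1} = 0
G(15) = mex{2,2,1,1} = 0
G(16) = mex{3,2,2,1} = 0
G(17) = mex{0,3,2,2} = 1
G(18) = mex{0,0,2,2} = 1
G(19) = mex{0,0,2,2} = 1
G(20) = mex{0,0,3,2} = 1
G(21) = mex{1,0,0,3} = 2
G(22) = mex{1,1,0,0} = 2
G(23) = mex{1,1,0,0} = 2
G(24) = mex{1,1,0,0} = 2
G(25) = mex{2,1,1,0} = 3
Pile A: G(25) = 3.
Pile B: G(13) = 0.
Combined Grundy value = 3 ⊕ 0 = 3.
A winning move leaves total XOR = 0, i.e. changes one component's Grundy value g to g ⊕ X where X is the current total.
Pile A: need g' = 3⊕3 = 0. Options: 25−4→G=2, 25−5→G=1, 25−8→G=1, 25−9→G=0. Hits: 1.
Pile B: need g' = 0⊕3 = 3. Options: 13−4→G=2, 13−5→G=2, 13−8→G=1, 13−9→G=1. Hits: 0.

1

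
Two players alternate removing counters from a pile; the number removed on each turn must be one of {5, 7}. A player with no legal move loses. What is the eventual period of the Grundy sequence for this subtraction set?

G(0) = 0
G(1) = mex{} = 0
G(2) = mex{} = 0
G(3) = mex{} = 0
G(4) = mex{} = 0
G(5) = mex{0} = 1
G(6) = mex{0} = 1
G(7) = mex{0,0} = 1
G(8) = mex{0,0} = 1
G(9) = mex{0,0} = 1
G(10) = mex{1,0} = 2
G(11) = mex{1,0} = 2
G(12) = mex{1,1} = 0
G(13) = mex{1,1} = 0
G(14) = mex{1,1} = 0
G(15) = mex{2,1} = 0
G(16) = mex{2,1} = 0
G(17) = mex{0,2} = 1
G(18) = mex{0,2} = 1
G(19) = mex{0,0} = 1
G(20) = mex{0,0} = 1
G(21) = mex{0,0} = 1
G(22) = mex{1,0} = 2
G(23) = mex{1,0} = 2
G(24) = mex{1,1} = 0
G(25) = mex{1,1} = 0
G(n+12) = G(n) holds for n = 0,…,6 (a full window of length max(S) = 7), so the sequence is purely periodic with period 12.

12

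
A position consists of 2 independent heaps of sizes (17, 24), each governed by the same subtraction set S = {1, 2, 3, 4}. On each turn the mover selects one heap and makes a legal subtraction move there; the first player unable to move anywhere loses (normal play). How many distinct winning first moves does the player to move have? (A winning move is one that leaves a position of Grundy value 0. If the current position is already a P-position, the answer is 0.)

2

All heaps use S = {1, 2, 3, 4}:
G(0) = 0
G(1) = mex{0} = 1
G(2) = mex{1,0} = 2
G(3) = mex{2,1,0} = 3
G(4) = mex{3,2,1,0} = 4
G(5) = mex{4,3,2,1} = 0
G(6) = mex{0,4,3,2} = 1
G(7) = mex{1,0,4,3} = 2
G(8) = mex{2,1,0,4} = 3
G(9) = mex{3,2,1,0} = 4
G(10) = mex{4,3,2,1} = 0
G(11) = mex{0,4,3,2} = 1
G(12) = mex{1,0,4,3} = 2
G(13) = mex{2,1,0,4} = 3
G(14) = mex{3,2,1,0} = 4
G(15) = mex{4,3,2,1} = 0
G(16) = mex{0,4,3,2} = 1
G(17) = mex{1,0,4,3} = 2
G(18) = mex{2,1,0,4} = 3
G(19) = mex{3,2,1,0} = 4
G(20) = mex{4,3,2,1} = 0
G(21) = mex{0,4,3,2} = 1
G(22) = mex{1,0,4,3} = 2
G(23) = mex{2,1,0,4} = 3
G(24) = mex{3,2,1,0} = 4
Heap A: G(17) = 2.
Heap B: G(24) = 4.
Combined Grundy value = 2 ⊕ 4 = 6.
A winning move leaves total XOR = 0, i.e. changes one component's Grundy value g to g ⊕ X where X is the current total.
Heap A: need g' = 2⊕6 = 4. Options: 17−1→G=1, 17−2→G=0, 17−3→G=4, 17−4→G=3. Hits: 1.
Heap B: need g' = 4⊕6 = 2. Options: 24−1→G=3, 24−2→G=2, 24−3→G=1, 24−4→G=0. Hits: 1.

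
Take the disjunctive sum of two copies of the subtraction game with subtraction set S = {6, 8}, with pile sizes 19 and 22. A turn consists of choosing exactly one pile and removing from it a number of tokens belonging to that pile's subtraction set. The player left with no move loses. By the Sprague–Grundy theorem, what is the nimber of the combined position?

1

All piles use S = {6, 8}:
G(0) = 0
G(1) = mex{} = 0
G(2) = mex{} = 0
G(3) = mex{} = 0
G(4) = mex{} = 0
G(5) = mex{} = 0
G(6) = mex{0} = 1
G(7) = mex{0} = 1
G(8) = mex{0,0} = 1
G(9) = mex{0,0} = 1
G(10) = mex{0,0} = 1
G(11) = mex{0,0} = 1
G(12) = mex{1,0} = 2
G(13) = mex{1,0} = 2
G(14) = mex{1,1} = 0
G(15) = mex{1,1} = 0
G(16) = mex{1,1} = 0
G(17) = mex{1,1} = 0
G(18) = mex{2,1} = 0
G(19) = mex{2,1} = 0
G(20) = mex{0,2} = 1
G(21) = mex{0,2} = 1
G(22) = mex{0,0} = 1
Pile A: G(19) = 0.
Pile B: G(22) = 1.
Combined Grundy value = 0 ⊕ 1 = 1.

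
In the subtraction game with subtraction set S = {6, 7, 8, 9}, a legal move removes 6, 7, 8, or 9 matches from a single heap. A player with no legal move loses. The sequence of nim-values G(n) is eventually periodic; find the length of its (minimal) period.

n :  0  1  2  3  4  5  6  7  8  9 10 11 12 13 14 15 16 17 18 19 20 21 22 23 24 25 26 27 28 29 30 31
G :  0  0  0  0  0  0  1  1  1  1  1  1  2  2  2  0  0  0  0  0  0  1  1  1  1  1  1  2  2  2  0  0
G(n+15) = G(n) holds for n = 0,…,8 (a full window of length max(S) = 9), so the sequence is purely periodic with period 15.

15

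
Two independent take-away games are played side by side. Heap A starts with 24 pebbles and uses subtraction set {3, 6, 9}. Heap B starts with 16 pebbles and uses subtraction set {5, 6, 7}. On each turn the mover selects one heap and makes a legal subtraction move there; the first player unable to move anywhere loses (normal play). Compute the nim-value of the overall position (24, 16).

0

Heap A, S = {3, 6, 9}:
G(0) = 0
G(1) = mex{} = 0
G(2) = mex{} = 0
G(3) = mex{0} = 1
G(4) = mex{0} = 1
G(5) = mex{0} = 1
G(6) = mex{1,0} = 2
G(7) = mex{1,0} = 2
G(8) = mex{1,0} = 2
G(9) = mex{2,1,0} = 3
G(10) = mex{2,1,0} = 3
G(11) = mex{2,1,0} = 3
G(12) = mex{3,2,1} = 0
G(13) = mex{3,2,1} = 0
G(14) = mex{3,2,1} = 0
G(15) = mex{0,3,2} = 1
G(16) = mex{0,3,2} = 1
G(17) = mex{0,3,2} = 1
G(18) = mex{1,0,3} = 2
G(19) = mex{1,0,3} = 2
G(20) = mex{1,0,3} = 2
G(21) = mex{2,1,0} = 3
G(22) = mex{2,1,0} = 3
G(23) = mex{2,1,0} = 3
G(24) = mex{3,2,1} = 0
G_A(24) = 0.
Heap B, S = {5, 6, 7}:
n :  0  1  2  3  4  5  6  7  8  9 10 11 12 13 14 15 16
G :  0  0  0  0  0  1  1  1  1  1  2  2  0  0  0  0  0
G_B(16) = 0.
Combined Grundy value = 0 ⊕ 0 = 0.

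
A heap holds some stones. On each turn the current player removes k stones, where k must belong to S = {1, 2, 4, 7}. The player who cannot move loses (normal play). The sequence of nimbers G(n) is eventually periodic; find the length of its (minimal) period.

n :  0  1  2  3  4  5  6  7  8  9 10 11 12 13 14
G :  0  1  2  0  1  2  0  1  2  0  1  2  0  1  2
G(n+3) = G(n) holds for n = 0,…,6 (a full window of length max(S) = 7), so the sequence is purely periodic with period 3.

3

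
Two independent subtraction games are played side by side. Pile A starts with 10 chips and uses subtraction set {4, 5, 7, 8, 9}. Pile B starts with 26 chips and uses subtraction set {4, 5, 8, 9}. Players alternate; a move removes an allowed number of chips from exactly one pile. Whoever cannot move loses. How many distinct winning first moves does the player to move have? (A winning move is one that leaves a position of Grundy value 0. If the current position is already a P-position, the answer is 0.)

Pile A, S = {4, 5, 7, 8, 9}:
G(0) = 0
G(1) = mex{} = 0
G(2) = mex{} = 0
G(3) = mex{} = 0
G(4) = mex{0} = 1
G(5) = mex{0,0} = 1
G(6) = mex{0,0} = 1
G(7) = mex{0,0,0} = 1
G(8) = mex{1,0,0,0} = 2
G(9) = mex{1,1,0,0,0} = 2
G(10) = mex{1,1,0,0,0} = 2
G_A(10) = 2.
Pile B, S = {4, 5, 8, 9}:
n :  0  1  2  3  4  5  6  7  8  9 10 11 12 13 14 15 16 17 18 19 20 21 22 23 24 25 26
G :  0  0  0  0  1  1  1  1  2  2  2  2  3  0  0  0  0  1  1  1  1  2  2  2  2  3  0
G_B(26) = 0.
Combined Grundy value = 2 ⊕ 0 = 2.
A winning move leaves total XOR = 0, i.e. changes one component's Grundy value g to g ⊕ X where X is the current total.
Pile A: need g' = 2⊕2 = 0. Options: 10−4→G=1, 10−5→G=1, 10−7→G=0, 10−8→G=0, 10−9→G=0. Hits: 3.
Pile B: need g' = 0⊕2 = 2. Options: 26−4→G=2, 26−5→G=2, 26−8→G=1, 26−9→G=1. Hits: 2.

5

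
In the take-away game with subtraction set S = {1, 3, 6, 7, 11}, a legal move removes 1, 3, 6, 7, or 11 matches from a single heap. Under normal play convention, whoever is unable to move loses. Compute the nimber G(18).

2

n :  0  1  2  3  4  5  6  7  8  9 10 11 12 13 14 15 16 17 18
G :  0  1  0  1  0  1  2  3  2  3  2  3  0  1  0  1  0  1  2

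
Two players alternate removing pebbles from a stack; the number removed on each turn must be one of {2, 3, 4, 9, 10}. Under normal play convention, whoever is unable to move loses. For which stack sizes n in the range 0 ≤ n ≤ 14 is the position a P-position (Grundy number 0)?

G(0) = 0
G(1) = mex{} = 0
G(2) = mex{0} = 1
G(3) = mex{0,0} = 1
G(4) = mex{1,0,0} = 2
G(5) = mex{1,1,0} = 2
G(6) = mex{2,1,1} = 0
G(7) = mex{2,2,1} = 0
G(8) = mex{0,2,2} = 1
G(9) = mex{0,0,2,0} = 1
G(10) = mex{1,0,0,0,0} = 2
G(11) = mex{1,1,0,1,0} = 2
G(12) = mex{2,1,1,1,1} = 0
G(13) = mex{2,2,1,2,1} = 0
G(14) = mex{0,2,2,2,2} = 1
P-positions are exactly the n with G(n) = 0.

0, 1, 6, 7, 12, 13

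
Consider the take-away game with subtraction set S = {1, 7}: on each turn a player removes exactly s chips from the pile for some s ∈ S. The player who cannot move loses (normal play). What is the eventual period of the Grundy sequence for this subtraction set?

G(0) = 0
G(1) = mex{0} = 1
G(2) = mex{1} = 0
G(3) = mex{0} = 1
G(4) = mex{1} = 0
G(5) = mex{0} = 1
G(6) = mex{1} = 0
G(7) = mex{0,0} = 1
G(8) = mex{1,1} = 0
G(9) = mex{0,0} = 1
G(10) = mex{1,1} = 0
G(11) = mex{0,0} = 1
G(12) = mex{1,1} = 0
G(13) = mex{0,0} = 1
G(14) = mex{1,1} = 0
G(n+2) = G(n) holds for n = 0,…,6 (a full window of length max(S) = 7), so the sequence is purely periodic with period 2.

2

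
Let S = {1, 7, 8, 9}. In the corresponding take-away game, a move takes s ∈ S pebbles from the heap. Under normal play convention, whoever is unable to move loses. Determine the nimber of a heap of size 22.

G(0) = 0
G(1) = mex{0} = 1
G(2) = mex{1} = 0
G(3) = mex{0} = 1
G(4) = mex{1} = 0
G(5) = mex{0} = 1
G(6) = mex{1} = 0
G(7) = mex{0,0} = 1
G(8) = mex{1,1,0} = 2
G(9) = mex{2,0,1,0} = 3
G(10) = mex{3,1,0,1} = 2
G(11) = mex{2,0,1,0} = 3
G(12) = mex{3,1,0,1} = 2
G(13) = mex{2,0,1,0} = 3
G(14) = mex{3,1,0,1} = 2
G(15) = mex{2,2,1,0} = 3
G(16) = mex{3,3,2,1} = 0
G(17) = mex{0,2,3,2} = 1
G(18) = mex{1,3,2,3} = 0
G(19) = mex{0,2,3,2} = 1
G(20) = mex{1,3,2,3} = 0
G(21) = mex{0,2,3,2} = 1
G(22) = mex{1,3,2,3} = 0

0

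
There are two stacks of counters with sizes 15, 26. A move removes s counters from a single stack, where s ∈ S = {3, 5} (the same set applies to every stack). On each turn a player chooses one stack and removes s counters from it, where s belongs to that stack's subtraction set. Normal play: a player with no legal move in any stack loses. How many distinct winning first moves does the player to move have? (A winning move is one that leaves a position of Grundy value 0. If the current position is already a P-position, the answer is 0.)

All stacks use S = {3, 5}:
G(0) = 0
G(1) = mex{} = 0
G(2) = mex{} = 0
G(3) = mex{0} = 1
G(4) = mex{0} = 1
G(5) = mex{0,0} = 1
G(6) = mex{1,0} = 2
G(7) = mex{1,0} = 2
G(8) = mex{1,1} = 0
G(9) = mex{2,1} = 0
G(10) = mex{2,1} = 0
G(11) = mex{0,2} = 1
G(12) = mex{0,2} = 1
G(13) = mex{0,0} = 1
G(14) = mex{1,0} = 2
G(15) = mex{1,0} = 2
G(16) = mex{1,1} = 0
G(17) = mex{2,1} = 0
G(18) = mex{2,1} = 0
G(19) = mex{0,2} = 1
G(20) = mex{0,2} = 1
G(21) = mex{0,0} = 1
G(22) = mex{1,0} = 2
G(23) = mex{1,0} = 2
G(24) = mex{1,1} = 0
G(25) = mex{2,1} = 0
G(26) = mex{2,1} = 0
Stack A: G(15) = 2.
Stack B: G(26) = 0.
Combined Grundy value = 2 ⊕ 0 = 2.
A winning move leaves total XOR = 0, i.e. changes one component's Grundy value g to g ⊕ X where X is the current total.
Stack A: need g' = 2⊕2 = 0. Options: 15−3→G=1, 15−5→G=0. Hits: 1.
Stack B: need g' = 0⊕2 = 2. Options: 26−3→G=2, 26−5→G=1. Hits: 1.

2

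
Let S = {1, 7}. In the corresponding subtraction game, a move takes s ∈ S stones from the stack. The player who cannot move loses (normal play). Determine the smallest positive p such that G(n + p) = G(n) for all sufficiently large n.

n :  0  1  2  3  4  5  6  7  8  9 10 11 12 13 14
G :  0  1  0  1  0  1  0  1  0  1  0  1  0  1  0
G(n+2) = G(n) holds for n = 0,…,6 (a full window of length max(S) = 7), so the sequence is purely periodic with period 2.

2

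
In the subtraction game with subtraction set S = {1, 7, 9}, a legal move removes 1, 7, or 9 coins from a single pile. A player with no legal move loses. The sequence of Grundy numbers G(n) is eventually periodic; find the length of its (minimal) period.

G(0) = 0
G(1) = mex{0} = 1
G(2) = mex{1} = 0
G(3) = mex{0} = 1
G(4) = mex{1} = 0
G(5) = mex{0} = 1
G(6) = mex{1} = 0
G(7) = mex{0,0} = 1
G(8) = mex{1,1} = 0
G(9) = mex{0,0,0} = 1
G(10) = mex{1,1,1} = 0
G(11) = mex{0,0,0} = 1
G(12) = mex{1,1,1} = 0
G(13) = mex{0,0,0} = 1
G(14) = mex{1,1,1} = 0
G(n+2) = G(n) holds for n = 0,…,8 (a full window of length max(S) = 9), so the sequence is purely periodic with period 2.

2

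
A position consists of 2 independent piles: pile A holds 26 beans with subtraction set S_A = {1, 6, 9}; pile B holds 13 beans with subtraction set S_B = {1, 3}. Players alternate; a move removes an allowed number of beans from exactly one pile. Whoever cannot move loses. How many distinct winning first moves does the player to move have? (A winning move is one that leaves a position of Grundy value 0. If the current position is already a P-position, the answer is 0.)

Pile A, S = {1, 6, 9}:
G(0) = 0
G(1) = mex{0} = 1
G(2) = mex{1} = 0
G(3) = mex{0} = 1
G(4) = mex{1} = 0
G(5) = mex{0} = 1
G(6) = mex{1,0} = 2
G(7) = mex{2,1} = 0
G(8) = mex{0,0} = 1
G(9) = mex{1,1,0} = 2
G(10) = mex{2,0,1} = 3
G(11) = mex{3,1,0} = 2
G(12) = mex{2,2,1} = 0
G(13) = mex{0,0,0} = 1
G(14) = mex{1,1,1} = 0
G(15) = mex{0,2,2} = 1
G(16) = mex{1,3,0} = 2
G(17) = mex{2,2,1} = 0
G(18) = mex{0,0,2} = 1
G(19) = mex{1,1,3} = 0
G(20) = mex{0,0,2} = 1
G(21) = mex{1,1,0} = 2
G(22) = mex{2,2,1} = 0
G(23) = mex{0,0,0} = 1
G(24) = mex{1,1,1} = 0
G(25) = mex{0,0,2} = 1
G(26) = mex{1,1,0} = 2
G_A(26) = 2.
Pile B, S = {1, 3}:
n :  0  1  2  3  4  5  6  7  8  9 10 11 12 13
G :  0  1  0  1  0  1  0  1  0  1  0  1  0  1
G_B(13) = 1.
Combined Grundy value = 2 ⊕ 1 = 3.
A winning move leaves total XOR = 0, i.e. changes one component's Grundy value g to g ⊕ X where X is the current total.
Pile A: need g' = 2⊕3 = 1. Options: 26−1→G=1, 26−6→G=1, 26−9→G=0. Hits: 2.
Pile B: need g' = 1⊕3 = 2. Options: 13−1→G=0, 13−3→G=0. Hits: 0.

2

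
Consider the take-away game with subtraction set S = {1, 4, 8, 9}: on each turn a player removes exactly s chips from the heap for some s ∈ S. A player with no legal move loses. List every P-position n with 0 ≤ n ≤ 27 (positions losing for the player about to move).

n :  0  1  2  3  4  5  6  7  8  9 10 11 12 13 14 15 16 17 18 19 20 21 22 23 24 25 26 27
G :  0  1  0  1  2  0  1  0  1  2  3  2  0  1  2  3  2  0  1  0  1  2  0  1  0  1  2  3
P-positions are exactly the n with G(n) = 0.

0, 2, 5, 7, 12, 17, 19, 22, 24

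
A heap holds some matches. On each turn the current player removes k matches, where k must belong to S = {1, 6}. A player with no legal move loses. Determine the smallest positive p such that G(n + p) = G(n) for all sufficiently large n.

7

G(0) = 0
G(1) = mex{0} = 1
G(2) = mex{1} = 0
G(3) = mex{0} = 1
G(4) = mex{1} = 0
G(5) = mex{0} = 1
G(6) = mex{1,0} = 2
G(7) = mex{2,1} = 0
G(8) = mex{0,0} = 1
G(9) = mex{1,1} = 0
G(10) = mex{0,0} = 1
G(11) = mex{1,1} = 0
G(12) = mex{0,2} = 1
G(13) = mex{1,0} = 2
G(14) = mex{2,1} = 0
G(15) = mex{0,0} = 1
G(n+7) = G(n) holds for n = 0,…,5 (a full window of length max(S) = 6), so the sequence is purely periodic with period 7.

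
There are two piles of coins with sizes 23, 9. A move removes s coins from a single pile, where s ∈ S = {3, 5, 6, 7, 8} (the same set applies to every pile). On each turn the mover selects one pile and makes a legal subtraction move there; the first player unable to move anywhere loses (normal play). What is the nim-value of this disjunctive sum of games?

3

All piles use S = {3, 5, 6, 7, 8}:
n :  0  1  2  3  4  5  6  7  8  9 10 11 12 13 14 15 16 17 18 19 20 21 22 23
G :  0  0  0  1  1  1  2  2  2  3  3  0  0  0  1  1  1  2  2  2  3  3  0  0
Pile A: G(23) = 0.
Pile B: G(9) = 3.
Combined Grundy value = 0 ⊕ 3 = 3.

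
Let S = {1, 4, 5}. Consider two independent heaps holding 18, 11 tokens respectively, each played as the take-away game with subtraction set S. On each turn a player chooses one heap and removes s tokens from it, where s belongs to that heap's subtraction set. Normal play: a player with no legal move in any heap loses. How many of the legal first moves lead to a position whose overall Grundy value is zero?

All heaps use S = {1, 4, 5}:
G(0) = 0
G(1) = mex{0} = 1
G(2) = mex{1} = 0
G(3) = mex{0} = 1
G(4) = mex{1,0} = 2
G(5) = mex{2,1,0} = 3
G(6) = mex{3,0,1} = 2
G(7) = mex{2,1,0} = 3
G(8) = mex{3,2,1} = 0
G(9) = mex{0,3,2} = 1
G(10) = mex{1,2,3} = 0
G(11) = mex{0,3,2} = 1
G(12) = mex{1,0,3} = 2
G(13) = mex{2,1,0} = 3
G(14) = mex{3,0,1} = 2
G(15) = mex{2,1,0} = 3
G(16) = mex{3,2,1} = 0
G(17) = mex{0,3,2} = 1
G(18) = mex{1,2,3} = 0
Heap A: G(18) = 0.
Heap B: G(11) = 1.
Combined Grundy value = 0 ⊕ 1 = 1.
A winning move leaves total XOR = 0, i.e. changes one component's Grundy value g to g ⊕ X where X is the current total.
Heap A: need g' = 0⊕1 = 1. Options: 18−1→G=1, 18−4→G=2, 18−5→G=3. Hits: 1.
Heap B: need g' = 1⊕1 = 0. Options: 11−1→G=0, 11−4→G=3, 11−5→G=2. Hits: 1.

2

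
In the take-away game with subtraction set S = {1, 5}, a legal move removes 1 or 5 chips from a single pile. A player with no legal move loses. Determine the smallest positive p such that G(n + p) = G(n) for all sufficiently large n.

n :  0  1  2  3  4  5  6  7  8  9 10 11 12 13 14
G :  0  1  0  1  0  1  0  1  0  1  0  1  0  1  0
G(n+2) = G(n) holds for n = 0,…,4 (a full window of length max(S) = 5), so the sequence is purely periodic with period 2.

2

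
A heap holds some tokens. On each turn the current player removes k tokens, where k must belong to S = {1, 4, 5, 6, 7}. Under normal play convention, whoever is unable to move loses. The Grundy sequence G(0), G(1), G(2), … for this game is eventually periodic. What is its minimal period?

10

n :  0  1  2  3  4  5  6  7  8  9 10 11 12 13 14 15 16 17 18 19 20 21
G :  0  1  0  1  2  3  2  3  4  5  0  1  0  1  2  3  2  3  4  5  0  1
G(n+10) = G(n) holds for n = 0,…,6 (a full window of length max(S) = 7), so the sequence is purely periodic with period 10.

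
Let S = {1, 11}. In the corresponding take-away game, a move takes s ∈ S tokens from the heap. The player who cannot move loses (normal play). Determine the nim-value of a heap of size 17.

1

G(0) = 0
G(1) = mex{0} = 1
G(2) = mex{1} = 0
G(3) = mex{0} = 1
G(4) = mex{1} = 0
G(5) = mex{0} = 1
G(6) = mex{1} = 0
G(7) = mex{0} = 1
G(8) = mex{1} = 0
G(9) = mex{0} = 1
G(10) = mex{1} = 0
G(11) = mex{0,0} = 1
G(12) = mex{1,1} = 0
G(13) = mex{0,0} = 1
G(14) = mex{1,1} = 0
G(15) = mex{0,0} = 1
G(16) = mex{1,1} = 0
G(17) = mex{0,0} = 1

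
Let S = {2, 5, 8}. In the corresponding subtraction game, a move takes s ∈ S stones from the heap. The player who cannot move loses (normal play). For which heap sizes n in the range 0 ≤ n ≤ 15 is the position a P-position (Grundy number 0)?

0, 1, 4, 7, 10, 11, 14

G(0) = 0
G(1) = mex{} = 0
G(2) = mex{0} = 1
G(3) = mex{0} = 1
G(4) = mex{1} = 0
G(5) = mex{1,0} = 2
G(6) = mex{0,0} = 1
G(7) = mex{2,1} = 0
G(8) = mex{1,1,0} = 2
G(9) = mex{0,0,0} = 1
G(10) = mex{2,2,1} = 0
G(11) = mex{1,1,1} = 0
G(12) = mex{0,0,0} = 1
G(13) = mex{0,2,2} = 1
G(14) = mex{1,1,1} = 0
G(15) = mex{1,0,0} = 2
P-positions are exactly the n with G(n) = 0.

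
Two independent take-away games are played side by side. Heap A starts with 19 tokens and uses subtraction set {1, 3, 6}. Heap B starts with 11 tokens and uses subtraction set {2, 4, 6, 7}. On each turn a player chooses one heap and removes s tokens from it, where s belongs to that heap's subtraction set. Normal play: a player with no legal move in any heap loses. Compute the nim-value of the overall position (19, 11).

0

Heap A, S = {1, 3, 6}:
G(0) = 0
G(1) = mex{0} = 1
G(2) = mex{1} = 0
G(3) = mex{0,0} = 1
G(4) = mex{1,1} = 0
G(5) = mex{0,0} = 1
G(6) = mex{1,1,0} = 2
G(7) = mex{2,0,1} = 3
G(8) = mex{3,1,0} = 2
G(9) = mex{2,2,1} = 0
G(10) = mex{0,3,0} = 1
G(11) = mex{1,2,1} = 0
G(12) = mex{0,0,2} = 1
G(13) = mex{1,1,3} = 0
G(14) = mex{0,0,2} = 1
G(15) = mex{1,1,0} = 2
G(16) = mex{2,0,1} = 3
G(17) = mex{3,1,0} = 2
G(18) = mex{2,2,1} = 0
G(19) = mex{0,3,0} = 1
G_A(19) = 1.
Heap B, S = {2, 4, 6, 7}:
n :  0  1  2  3  4  5  6  7  8  9 10 11
G :  0  0  1  1  2  2  3  3  4  0  0  1
G_B(11) = 1.
Combined Grundy value = 1 ⊕ 1 = 0.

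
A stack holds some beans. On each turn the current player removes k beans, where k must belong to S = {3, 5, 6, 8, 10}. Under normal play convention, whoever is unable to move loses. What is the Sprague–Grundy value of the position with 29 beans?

n :  0  1  2  3  4  5  6  7  8  9 10 11 12 13 14 15 16 17 18 19 20 21 22 23 24 25 26 27 28 29
G :  0  0  0  1  1  1  2  2  2  3  3  3  4  0  0  0  1  1  1  2  2  2  3  3  3  4  0  0  0  1

1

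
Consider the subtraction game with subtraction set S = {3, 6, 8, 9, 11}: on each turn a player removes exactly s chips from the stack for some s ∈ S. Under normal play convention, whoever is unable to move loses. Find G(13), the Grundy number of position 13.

n :  0  1  2  3  4  5  6  7  8  9 10 11 12 13
G :  0  0  0  1  1  1  2  2  2  3  3  3  4  4

4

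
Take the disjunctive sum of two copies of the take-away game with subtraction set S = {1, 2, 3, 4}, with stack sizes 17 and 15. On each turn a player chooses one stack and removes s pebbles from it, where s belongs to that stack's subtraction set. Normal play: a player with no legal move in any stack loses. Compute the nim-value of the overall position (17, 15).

2

All stacks use S = {1, 2, 3, 4}:
n :  0  1  2  3  4  5  6  7  8  9 10 11 12 13 14 15 16 17
G :  0  1  2  3  4  0  1  2  3  4  0  1  2  3  4  0  1  2
Stack A: G(17) = 2.
Stack B: G(15) = 0.
Combined Grundy value = 2 ⊕ 0 = 2.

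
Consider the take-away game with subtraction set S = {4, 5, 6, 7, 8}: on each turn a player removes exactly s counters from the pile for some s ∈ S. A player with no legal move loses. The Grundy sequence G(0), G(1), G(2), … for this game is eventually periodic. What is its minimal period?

G(0) = 0
G(1) = mex{} = 0
G(2) = mex{} = 0
G(3) = mex{} = 0
G(4) = mex{0} = 1
G(5) = mex{0,0} = 1
G(6) = mex{0,0,0} = 1
G(7) = mex{0,0,0,0} = 1
G(8) = mex{1,0,0,0,0} = 2
G(9) = mex{1,1,0,0,0} = 2
G(10) = mex{1,1,1,0,0} = 2
G(11) = mex{1,1,1,1,0} = 2
G(12) = mex{2,1,1,1,1} = 0
G(13) = mex{2,2,1,1,1} = 0
G(14) = mex{2,2,2,1,1} = 0
G(15) = mex{2,2,2,2,1} = 0
G(16) = mex{0,2,2,2,2} = 1
G(17) = mex{0,0,2,2,2} = 1
G(18) = mex{0,0,0,2,2} = 1
G(19) = mex{0,0,0,0,2} = 1
G(20) = mex{1,0,0,0,0} = 2
G(21) = mex{1,1,0,0,0} = 2
G(22) = mex{1,1,1,0,0} = 2
G(23) = mex{1,1,1,1,0} = 2
G(24) = mex{2,1,1,1,1} = 0
G(25) = mex{2,2,1,1,1} = 0
G(n+12) = G(n) holds for n = 0,…,7 (a full window of length max(S) = 8), so the sequence is purely periodic with period 12.

12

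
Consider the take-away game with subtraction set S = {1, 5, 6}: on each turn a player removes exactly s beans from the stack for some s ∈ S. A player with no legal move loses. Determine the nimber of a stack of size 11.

G(0) = 0
G(1) = mex{0} = 1
G(2) = mex{1} = 0
G(3) = mex{0} = 1
G(4) = mex{1} = 0
G(5) = mex{0,0} = 1
G(6) = mex{1,1,0} = 2
G(7) = mex{2,0,1} = 3
G(8) = mex{3,1,0} = 2
G(9) = mex{2,0,1} = 3
G(10) = mex{3,1,0} = 2
G(11) = mex{2,2,1} = 0

0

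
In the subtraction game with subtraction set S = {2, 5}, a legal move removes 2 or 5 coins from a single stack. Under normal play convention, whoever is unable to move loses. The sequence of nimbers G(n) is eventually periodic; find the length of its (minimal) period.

7

G(0) = 0
G(1) = mex{} = 0
G(2) = mex{0} = 1
G(3) = mex{0} = 1
G(4) = mex{1} = 0
G(5) = mex{1,0} = 2
G(6) = mex{0,0} = 1
G(7) = mex{2,1} = 0
G(8) = mex{1,1} = 0
G(9) = mex{0,0} = 1
G(10) = mex{0,2} = 1
G(11) = mex{1,1} = 0
G(12) = mex{1,0} = 2
G(13) = mex{0,0} = 1
G(14) = mex{2,1} = 0
G(15) = mex{1,1} = 0
G(n+7) = G(n) holds for n = 0,…,4 (a full window of length max(S) = 5), so the sequence is purely periodic with period 7.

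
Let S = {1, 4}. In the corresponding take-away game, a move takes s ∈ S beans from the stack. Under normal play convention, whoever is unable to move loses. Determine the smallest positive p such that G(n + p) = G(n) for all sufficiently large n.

G(0) = 0
G(1) = mex{0} = 1
G(2) = mex{1} = 0
G(3) = mex{0} = 1
G(4) = mex{1,0} = 2
G(5) = mex{2,1} = 0
G(6) = mex{0,0} = 1
G(7) = mex{1,1} = 0
G(8) = mex{0,2} = 1
G(9) = mex{1,0} = 2
G(10) = mex{2,1} = 0
G(11) = mex{0,0} = 1
G(12) = mex{1,1} = 0
G(13) = mex{0,2} = 1
G(14) = mex{1,0} = 2
G(n+5) = G(n) holds for n = 0,…,3 (a full window of length max(S) = 4), so the sequence is purely periodic with period 5.

5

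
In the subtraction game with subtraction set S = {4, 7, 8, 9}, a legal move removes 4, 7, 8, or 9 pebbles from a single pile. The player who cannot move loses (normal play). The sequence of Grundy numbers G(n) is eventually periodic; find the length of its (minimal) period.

G(0) = 0
G(1) = mex{} = 0
G(2) = mex{} = 0
G(3) = mex{} = 0
G(4) = mex{0} = 1
G(5) = mex{0} = 1
G(6) = mex{0} = 1
G(7) = mex{0,0} = 1
G(8) = mex{1,0,0} = 2
G(9) = mex{1,0,0,0} = 2
G(10) = mex{1,0,0,0} = 2
G(11) = mex{1,1,0,0} = 2
G(12) = mex{2,1,1,0} = 3
G(13) = mex{2,1,1,1} = 0
G(14) = mex{2,1,1,1} = 0
G(15) = mex{2,2,1,1} = 0
G(16) = mex{3,2,2,1} = 0
G(17) = mex{0,2,2,2} = 1
G(18) = mex{0,2,2,2} = 1
G(19) = mex{0,3,2,2} = 1
G(20) = mex{0,0,3,2} = 1
G(21) = mex{1,0,0,3} = 2
G(22) = mex{1,0,0,0} = 2
G(23) = mex{1,0,0,0} = 2
G(24) = mex{1,1,0,0} = 2
G(25) = mex{2,1,1,0} = 3
G(26) = mex{2,1,1,1} = 0
G(27) = mex{2,1,1,1} = 0
G(n+13) = G(n) holds for n = 0,…,8 (a full window of length max(S) = 9), so the sequence is purely periodic with period 13.

13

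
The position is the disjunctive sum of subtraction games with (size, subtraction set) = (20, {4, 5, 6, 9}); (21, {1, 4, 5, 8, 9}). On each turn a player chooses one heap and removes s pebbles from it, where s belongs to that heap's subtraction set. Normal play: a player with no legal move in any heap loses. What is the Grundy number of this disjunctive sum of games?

Heap A, S = {4, 5, 6, 9}:
n :  0  1  2  3  4  5  6  7  8  9 10 11 12 13 14 15 16 17 18 19 20
G :  0  0  0  0  1  1  1  1  2  2  2  2  3  0  0  0  0  1  1  1  1
G_A(20) = 1.
Heap B, S = {1, 4, 5, 8, 9}:
G(0) = 0
G(1) = mex{0} = 1
G(2) = mex{1} = 0
G(3) = mex{0} = 1
G(4) = mex{1,0} = 2
G(5) = mex{2,1,0} = 3
G(6) = mex{3,0,1} = 2
G(7) = mex{2,1,0} = 3
G(8) = mex{3,2,1,0} = 4
G(9) = mex{4,3,2,1,0} = 5
G(10) = mex{5,2,3,0,1} = 4
G(11) = mex{4,3,2,1,0} = 5
G(12) = mex{5,4,3,2,1} = 0
G(13) = mex{0,5,4,3,2} = 1
G(14) = mex{1,4,5,2,3} = 0
G(15) = mex{0,5,4,3,2} = 1
G(16) = mex{1,0,5,4,3} = 2
G(17) = mex{2,1,0,5,4} = 3
G(18) = mex{3,0,1,4,5} = 2
G(19) = mex{2,1,0,5,4} = 3
G(20) = mex{3,2,1,0,5} = 4
G(21) = mex{4,3,2,1,0} = 5
G_B(21) = 5.
Combined Grundy value = 1 ⊕ 5 = 4.

4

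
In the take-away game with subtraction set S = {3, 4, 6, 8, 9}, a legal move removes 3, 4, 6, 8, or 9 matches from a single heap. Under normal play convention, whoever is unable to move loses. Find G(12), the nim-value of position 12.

0

G(0) = 0
G(1) = mex{} = 0
G(2) = mex{} = 0
G(3) = mex{0} = 1
G(4) = mex{0,0} = 1
G(5) = mex{0,0} = 1
G(6) = mex{1,0,0} = 2
G(7) = mex{1,1,0} = 2
G(8) = mex{1,1,0,0} = 2
G(9) = mex{2,1,1,0,0} = 3
G(10) = mex{2,2,1,0,0} = 3
G(11) = mex{2,2,1,1,0} = 3
G(12) = mex{3,2,2,1,1} = 0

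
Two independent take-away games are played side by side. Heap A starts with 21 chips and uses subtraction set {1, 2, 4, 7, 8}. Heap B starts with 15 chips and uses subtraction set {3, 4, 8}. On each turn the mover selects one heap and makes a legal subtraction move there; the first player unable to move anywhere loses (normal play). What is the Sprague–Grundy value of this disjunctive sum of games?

1

Heap A, S = {1, 2, 4, 7, 8}:
G(0) = 0
G(1) = mex{0} = 1
G(2) = mex{1,0} = 2
G(3) = mex{2,1} = 0
G(4) = mex{0,2,0} = 1
G(5) = mex{1,0,1} = 2
G(6) = mex{2,1,2} = 0
G(7) = mex{0,2,0,0} = 1
G(8) = mex{1,0,1,1,0} = 2
G(9) = mex{2,1,2,2,1} = 0
G(10) = mex{0,2,0,0,2} = 1
G(11) = mex{1,0,1,1,0} = 2
G(12) = mex{2,1,2,2,1} = 0
G(13) = mex{0,2,0,0,2} = 1
G(14) = mex{1,0,1,1,0} = 2
G(15) = mex{2,1,2,2,1} = 0
G(16) = mex{0,2,0,0,2} = 1
G(17) = mex{1,0,1,1,0} = 2
G(18) = mex{2,1,2,2,1} = 0
G(19) = mex{0,2,0,0,2} = 1
G(20) = mex{1,0,1,1,0} = 2
G(21) = mex{2,1,2,2,1} = 0
G_A(21) = 0.
Heap B, S = {3, 4, 8}:
n :  0  1  2  3  4  5  6  7  8  9 10 11 12 13 14 15
G :  0  0  0  1  1  1  2  0  2  3  1  3  0  0  0  1
G_B(15) = 1.
Combined Grundy value = 0 ⊕ 1 = 1.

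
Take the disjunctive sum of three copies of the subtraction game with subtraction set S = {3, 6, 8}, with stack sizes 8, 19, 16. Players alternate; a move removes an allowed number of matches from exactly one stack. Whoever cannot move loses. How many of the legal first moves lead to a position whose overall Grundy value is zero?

All stacks use S = {3, 6, 8}:
n :  0  1  2  3  4  5  6  7  8  9 10 11 12 13 14 15 16 17 18 19
G :  0  0  0  1  1  1  2  2  2  3  3  0  0  0  1  1  1  2  2  2
Stack A: G(8) = 2.
Stack B: G(19) = 2.
Stack C: G(16) = 1.
Combined Grundy value = 2 ⊕ 2 ⊕ 1 = 1.
A winning move leaves total XOR = 0, i.e. changes one component's Grundy value g to g ⊕ X where X is the current total.
Stack A: need g' = 2⊕1 = 3. Options: 8−3→G=1, 8−6→G=0, 8−8→G=0. Hits: 0.
Stack B: need g' = 2⊕1 = 3. Options: 19−3→G=1, 19−6→G=0, 19−8→G=0. Hits: 0.
Stack C: need g' = 1⊕1 = 0. Options: 16−3→G=0, 16−6→G=3, 16−8→G=2. Hits: 1.

1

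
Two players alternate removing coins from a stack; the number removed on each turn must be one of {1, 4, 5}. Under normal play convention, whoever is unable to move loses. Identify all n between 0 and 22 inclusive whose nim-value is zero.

0, 2, 8, 10, 16, 18

G(0) = 0
G(1) = mex{0} = 1
G(2) = mex{1} = 0
G(3) = mex{0} = 1
G(4) = mex{1,0} = 2
G(5) = mex{2,1,0} = 3
G(6) = mex{3,0,1} = 2
G(7) = mex{2,1,0} = 3
G(8) = mex{3,2,1} = 0
G(9) = mex{0,3,2} = 1
G(10) = mex{1,2,3} = 0
G(11) = mex{0,3,2} = 1
G(12) = mex{1,0,3} = 2
G(13) = mex{2,1,0} = 3
G(14) = mex{3,0,1} = 2
G(15) = mex{2,1,0} = 3
G(16) = mex{3,2,1} = 0
G(17) = mex{0,3,2} = 1
G(18) = mex{1,2,3} = 0
G(19) = mex{0,3,2} = 1
G(20) = mex{1,0,3} = 2
G(21) = mex{2,1,0} = 3
G(22) = mex{3,0,1} = 2
P-positions are exactly the n with G(n) = 0.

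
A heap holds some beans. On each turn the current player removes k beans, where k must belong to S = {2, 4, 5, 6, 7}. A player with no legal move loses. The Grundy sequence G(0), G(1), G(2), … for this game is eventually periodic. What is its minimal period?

9

n :  0  1  2  3  4  5  6  7  8  9 10 11 12 13 14 15 16 17 18 19
G :  0  0  1  1  2  2  3  3  4  0  0  1  1  2  2  3  3  4  0  0
G(n+9) = G(n) holds for n = 0,…,6 (a full window of length max(S) = 7), so the sequence is purely periodic with period 9.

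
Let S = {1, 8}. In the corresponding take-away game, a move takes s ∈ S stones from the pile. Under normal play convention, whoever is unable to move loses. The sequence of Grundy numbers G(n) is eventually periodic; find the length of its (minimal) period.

G(0) = 0
G(1) = mex{0} = 1
G(2) = mex{1} = 0
G(3) = mex{0} = 1
G(4) = mex{1} = 0
G(5) = mex{0} = 1
G(6) = mex{1} = 0
G(7) = mex{0} = 1
G(8) = mex{1,0} = 2
G(9) = mex{2,1} = 0
G(10) = mex{0,0} = 1
G(11) = mex{1,1} = 0
G(12) = mex{0,0} = 1
G(13) = mex{1,1} = 0
G(14) = mex{0,0} = 1
G(15) = mex{1,1} = 0
G(16) = mex{0,2} = 1
G(17) = mex{1,0} = 2
G(18) = mex{2,1} = 0
G(19) = mex{0,0} = 1
G(n+9) = G(n) holds for n = 0,…,7 (a full window of length max(S) = 8), so the sequence is purely periodic with period 9.

9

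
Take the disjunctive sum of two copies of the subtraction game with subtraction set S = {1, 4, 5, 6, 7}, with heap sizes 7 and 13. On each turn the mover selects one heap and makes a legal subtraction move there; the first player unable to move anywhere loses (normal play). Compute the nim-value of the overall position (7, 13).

2

All heaps use S = {1, 4, 5, 6, 7}:
n :  0  1  2  3  4  5  6  7  8  9 10 11 12 13
G :  0  1  0  1  2  3  2  3  4  5  0  1  0  1
Heap A: G(7) = 3.
Heap B: G(13) = 1.
Combined Grundy value = 3 ⊕ 1 = 2.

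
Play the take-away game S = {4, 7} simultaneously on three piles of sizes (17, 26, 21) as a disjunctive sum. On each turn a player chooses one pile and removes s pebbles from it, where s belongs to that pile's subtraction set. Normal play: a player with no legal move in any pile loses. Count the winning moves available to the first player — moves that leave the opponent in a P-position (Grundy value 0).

1

All piles use S = {4, 7}:
n :  0  1  2  3  4  5  6  7  8  9 10 11 12 13 14 15 16 17 18 19 20 21 22 23 24 25 26
G :  0  0  0  0  1  1  1  1  2  2  2  0  0  0  0  1  1  1  1  2  2  2  0  0  0  0  1
Pile A: G(17) = 1.
Pile B: G(26) = 1.
Pile C: G(21) = 2.
Combined Grundy value = 1 ⊕ 1 ⊕ 2 = 2.
A winning move leaves total XOR = 0, i.e. changes one component's Grundy value g to g ⊕ X where X is the current total.
Pile A: need g' = 1⊕2 = 3. Options: 17−4→G=0, 17−7→G=2. Hits: 0.
Pile B: need g' = 1⊕2 = 3. Options: 26−4→G=0, 26−7→G=2. Hits: 0.
Pile C: need g' = 2⊕2 = 0. Options: 21−4→G=1, 21−7→G=0. Hits: 1.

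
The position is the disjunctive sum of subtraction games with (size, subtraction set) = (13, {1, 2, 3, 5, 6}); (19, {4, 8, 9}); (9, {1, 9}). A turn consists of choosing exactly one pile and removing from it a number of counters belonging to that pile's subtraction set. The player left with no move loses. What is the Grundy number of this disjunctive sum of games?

1

Pile A, S = {1, 2, 3, 5, 6}:
n :  0  1  2  3  4  5  6  7  8  9 10 11 12 13
G :  0  1  2  3  0  1  2  3  0  1  2  3  0  1
G_A(13) = 1.
Pile B, S = {4, 8, 9}:
n :  0  1  2  3  4  5  6  7  8  9 10 11 12 13 14 15 16 17 18 19
G :  0  0  0  0  1  1  1  1  2  2  2  2  3  0  0  0  0  1  1  1
G_B(19) = 1.
Pile C, S = {1, 9}:
G(0) = 0
G(1) = mex{0} = 1
G(2) = mex{1} = 0
G(3) = mex{0} = 1
G(4) = mex{1} = 0
G(5) = mex{0} = 1
G(6) = mex{1} = 0
G(7) = mex{0} = 1
G(8) = mex{1} = 0
G(9) = mex{0,0} = 1
G_C(9) = 1.
Combined Grundy value = 1 ⊕ 1 ⊕ 1 = 1.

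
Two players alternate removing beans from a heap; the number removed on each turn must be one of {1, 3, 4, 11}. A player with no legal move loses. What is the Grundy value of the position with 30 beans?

n :  0  1  2  3  4  5  6  7  8  9 10 11 12 13 14 15 16 17 18 19 20 21 22 23 24 25 26 27 28 29 30
G :  0  1  0  1  2  3  2  0  1  0  1  2  3  2  0  1  0  1  2  3  2  0  1  0  1  2  3  2  0  1  0

0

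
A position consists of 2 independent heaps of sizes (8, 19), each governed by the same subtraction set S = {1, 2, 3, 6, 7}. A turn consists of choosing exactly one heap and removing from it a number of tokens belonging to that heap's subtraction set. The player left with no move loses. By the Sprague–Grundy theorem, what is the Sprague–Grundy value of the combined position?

3

All heaps use S = {1, 2, 3, 6, 7}:
n :  0  1  2  3  4  5  6  7  8  9 10 11 12 13 14 15 16 17 18 19
G :  0  1  2  3  0  1  2  3  0  1  2  3  0  1  2  3  0  1  2  3
Heap A: G(8) = 0.
Heap B: G(19) = 3.
Combined Grundy value = 0 ⊕ 3 = 3.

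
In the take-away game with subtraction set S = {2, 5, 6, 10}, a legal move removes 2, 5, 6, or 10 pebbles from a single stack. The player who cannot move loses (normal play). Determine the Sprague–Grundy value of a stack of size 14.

1

n :  0  1  2  3  4  5  6  7  8  9 10 11 12 13 14
G :  0  0  1  1  0  2  1  3  0  2  1  3  0  2  1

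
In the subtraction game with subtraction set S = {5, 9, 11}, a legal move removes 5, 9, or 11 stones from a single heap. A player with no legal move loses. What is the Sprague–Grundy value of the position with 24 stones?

G(0) = 0
G(1) = mex{} = 0
G(2) = mex{} = 0
G(3) = mex{} = 0
G(4) = mex{} = 0
G(5) = mex{0} = 1
G(6) = mex{0} = 1
G(7) = mex{0} = 1
G(8) = mex{0} = 1
G(9) = mex{0,0} = 1
G(10) = mex{1,0} = 2
G(11) = mex{1,0,0} = 2
G(12) = mex{1,0,0} = 2
G(13) = mex{1,0,0} = 2
G(14) = mex{1,1,0} = 2
G(15) = mex{2,1,0} = 3
G(16) = mex{2,1,1} = 0
G(17) = mex{2,1,1} = 0
G(18) = mex{2,1,1} = 0
G(19) = mex{2,2,1} = 0
G(20) = mex{3,2,1} = 0
G(21) = mex{0,2,2} = 1
G(22) = mex{0,2,2} = 1
G(23) = mex{0,2,2} = 1
G(24) = mex{0,3,2} = 1

1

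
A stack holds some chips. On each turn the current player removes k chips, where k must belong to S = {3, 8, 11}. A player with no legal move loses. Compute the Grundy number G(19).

1

n :  0  1  2  3  4  5  6  7  8  9 10 11 12 13 14 15 16 17 18 19
G :  0  0  0  1  1  1  0  0  2  1  1  3  2  2  2  3  0  3  2  1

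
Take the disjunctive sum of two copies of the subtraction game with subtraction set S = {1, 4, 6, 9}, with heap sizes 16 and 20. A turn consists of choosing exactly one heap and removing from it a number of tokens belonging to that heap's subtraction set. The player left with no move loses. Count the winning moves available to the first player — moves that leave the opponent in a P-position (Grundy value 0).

All heaps use S = {1, 4, 6, 9}:
G(0) = 0
G(1) = mex{0} = 1
G(2) = mex{1} = 0
G(3) = mex{0} = 1
G(4) = mex{1,0} = 2
G(5) = mex{2,1} = 0
G(6) = mex{0,0,0} = 1
G(7) = mex{1,1,1} = 0
G(8) = mex{0,2,0} = 1
G(9) = mex{1,0,1,0} = 2
G(10) = mex{2,1,2,1} = 0
G(11) = mex{0,0,0,0} = 1
G(12) = mex{1,1,1,1} = 0
G(13) = mex{0,2,0,2} = 1
G(14) = mex{1,0,1,0} = 2
G(15) = mex{2,1,2,1} = 0
G(16) = mex{0,0,0,0} = 1
G(17) = mex{1,1,1,1} = 0
G(18) = mex{0,2,0,2} = 1
G(19) = mex{1,0,1,0} = 2
G(20) = mex{2,1,2,1} = 0
Heap A: G(16) = 1.
Heap B: G(20) = 0.
Combined Grundy value = 1 ⊕ 0 = 1.
A winning move leaves total XOR = 0, i.e. changes one component's Grundy value g to g ⊕ X where X is the current total.
Heap A: need g' = 1⊕1 = 0. Options: 16−1→G=0, 16−4→G=0, 16−6→G=0, 16−9→G=0. Hits: 4.
Heap B: need g' = 0⊕1 = 1. Options: 20−1→G=2, 20−4→G=1, 20−6→G=2, 20−9→G=1. Hits: 2.

6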